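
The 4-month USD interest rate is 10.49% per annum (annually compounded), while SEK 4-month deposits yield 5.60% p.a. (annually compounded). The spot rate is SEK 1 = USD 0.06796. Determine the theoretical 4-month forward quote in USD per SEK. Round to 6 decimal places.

0.068993

T = 4/12 years.
USD accumulates by (1 + 0.1049)^(4/12) = 1.0338106.
SEK growth factor: (1 + 0.0560)^(4/12) = 1.0183287.
Forward (USD per SEK) = 0.06796 × 1.0338106 / 1.0183287 = 0.06899321.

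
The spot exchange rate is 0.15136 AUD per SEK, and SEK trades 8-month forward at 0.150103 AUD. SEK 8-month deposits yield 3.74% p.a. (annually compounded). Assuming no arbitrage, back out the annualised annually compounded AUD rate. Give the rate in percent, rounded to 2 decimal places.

T = 8/12 years.
By CIP, F/S equals the AUD-to-SEK growth ratio: 0.150103/0.15136 = 0.9916953.
The SEK side grows by (1 + 0.0374)^(8/12) = 1.0247804.
Hence g_AUD = 1.0162699.
Annualise: 1.0162699^(12/8) − 1 = 0.024504 = 2.45%.

2.45%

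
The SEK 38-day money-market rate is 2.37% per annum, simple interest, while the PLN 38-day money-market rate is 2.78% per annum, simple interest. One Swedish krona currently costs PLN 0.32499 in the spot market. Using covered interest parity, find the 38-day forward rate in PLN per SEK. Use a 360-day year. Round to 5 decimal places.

0.32513

T = 38/360 years.
Growth of 1 PLN over T: 1 + 0.0278×38/360 = 1.0029344.
Growth of 1 SEK over T: 1 + 0.0237×38/360 = 1.0025017.
Forward (PLN per SEK) = 0.32499 × 1.0029344 / 1.0025017 = 0.3251303.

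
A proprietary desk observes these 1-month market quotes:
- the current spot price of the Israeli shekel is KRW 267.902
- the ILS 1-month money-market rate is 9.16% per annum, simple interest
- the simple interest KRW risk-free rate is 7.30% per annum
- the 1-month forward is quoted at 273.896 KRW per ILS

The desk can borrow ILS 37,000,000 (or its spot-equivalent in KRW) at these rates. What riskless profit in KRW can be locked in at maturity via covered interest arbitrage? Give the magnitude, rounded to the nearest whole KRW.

KRW 238,835,085

T = 1/12 years.
Route A — deposit ILS, sell forward: 37,000,000 × 1.007633333333 × 273.896 = KRW 10,211,509,360.26.
Route B — convert at spot, deposit KRW: 37,000,000 × 267.902 × 1.006083333333 = KRW 9,972,674,275.16.
The quoted forward overvalues ILS, so borrow KRW, buy ILS at spot, deposit the ILS at 9.16%, and sell the proceeds forward at 273.896.
The gap between the two covered legs is KRW 238,835,085.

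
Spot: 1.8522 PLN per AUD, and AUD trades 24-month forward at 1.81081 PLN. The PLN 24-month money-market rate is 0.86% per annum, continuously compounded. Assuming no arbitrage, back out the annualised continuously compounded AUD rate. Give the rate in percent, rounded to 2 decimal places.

T = 2 years.
By CIP, F/S equals the PLN-to-AUD growth ratio: 1.81081/1.8522 = 0.9776536.
PLN growth factor: e^(0.0086×2) = 1.0173488.
That pins the AUD growth at 1.0406025.
r = ln(1.0406025)/2 = 0.019900 → 1.99%.

1.99%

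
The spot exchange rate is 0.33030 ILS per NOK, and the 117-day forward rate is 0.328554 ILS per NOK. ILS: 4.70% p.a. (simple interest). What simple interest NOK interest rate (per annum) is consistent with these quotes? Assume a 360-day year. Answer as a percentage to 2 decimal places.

T = 117/360 years.
F/S = 0.328554/0.3303 = 0.9947139 = (growth of ILS) / (growth of NOK).
ILS growth factor: 1 + 0.0470×117/360 = 1.015275.
So the NOK growth factor = 1.0206704.
r = (1.0206704 − 1)/(117/360) = 0.063601 → 6.36%.

6.36%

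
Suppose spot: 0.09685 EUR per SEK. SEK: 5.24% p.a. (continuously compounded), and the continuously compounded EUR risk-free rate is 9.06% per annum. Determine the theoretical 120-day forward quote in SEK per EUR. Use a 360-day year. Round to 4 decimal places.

10.1946

T = 120/360 years.
EUR accumulates by e^(0.0906×120/360) = 1.03066065.
Growth of 1 SEK over T: e^(0.0524×120/360) = 1.0176201.
So F = 0.09685 × 1.03066065 / 1.0176201 = 0.098091109 (EUR/SEK).
Quoted the other way: 1/0.098091109 = 10.1946 SEK per EUR.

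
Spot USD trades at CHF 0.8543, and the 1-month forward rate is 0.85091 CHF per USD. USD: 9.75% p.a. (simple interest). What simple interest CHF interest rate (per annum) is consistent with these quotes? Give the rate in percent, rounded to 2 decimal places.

T = 1/12 years.
By CIP, F/S equals the CHF-to-USD growth ratio: 0.85091/0.8543 = 0.9960318.
USD growth factor: 1 + 0.0975×1/12 = 1.008125.
So the CHF growth factor = 1.0041246.
r = (1.0041246 − 1)/(1/12) = 0.049495 → 4.95%.

4.95%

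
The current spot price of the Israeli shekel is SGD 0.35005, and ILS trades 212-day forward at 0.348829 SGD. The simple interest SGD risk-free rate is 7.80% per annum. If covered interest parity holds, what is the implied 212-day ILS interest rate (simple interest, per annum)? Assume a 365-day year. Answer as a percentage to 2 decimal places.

T = 212/365 years.
CIP gives F = S · g_SGD/g_ILS, so g_SGD/g_ILS = 0.348829/0.35005 = 0.9965119.
SGD growth factor: 1 + 0.0780×212/365 = 1.0453041.
So the ILS growth factor = 1.048963.
r = (1.048963 − 1)/(212/365) = 0.084300 → 8.43%.

8.43%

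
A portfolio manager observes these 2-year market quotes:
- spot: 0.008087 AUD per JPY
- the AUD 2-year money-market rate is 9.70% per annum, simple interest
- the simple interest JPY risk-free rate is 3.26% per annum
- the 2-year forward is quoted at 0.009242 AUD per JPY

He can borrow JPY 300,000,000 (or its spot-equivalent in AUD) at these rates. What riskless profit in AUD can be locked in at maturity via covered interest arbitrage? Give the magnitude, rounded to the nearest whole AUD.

T = 2 years.
Invest the JPY and cover forward: 300,000,000 × 1.065200 × 0.009242 = AUD 2,953,373.52.
Convert at spot and invest in AUD: 300,000,000 × 0.008087 × 1.194000 = AUD 2,896,763.40.
The quoted forward overvalues JPY, so borrow AUD, buy JPY at spot, deposit the JPY at 3.26%, and sell the proceeds forward at 0.009242.
Profit = 2,953,373.52 − 2,896,763.40 = AUD 56,610.

AUD 56,610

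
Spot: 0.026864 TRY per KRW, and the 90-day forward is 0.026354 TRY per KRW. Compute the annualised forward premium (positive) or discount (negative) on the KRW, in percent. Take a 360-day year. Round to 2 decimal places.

T = 90/360 years.
KRW trades forward at -1.89845% vs spot over the period.
Annualise by dividing by T: -0.0189845 / (90/360) = -0.075938 → -7.59%.

-7.59%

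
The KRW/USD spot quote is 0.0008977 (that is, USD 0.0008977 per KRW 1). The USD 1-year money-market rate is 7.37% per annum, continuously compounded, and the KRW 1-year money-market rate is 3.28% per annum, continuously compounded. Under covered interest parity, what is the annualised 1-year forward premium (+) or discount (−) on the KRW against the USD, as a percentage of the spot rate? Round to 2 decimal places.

+4.17%

T = 1 year.
CIP forward (USD per KRW) = 0.0008977 × 1.0764838/1.0333438 = 0.0009351771.
Annualised premium = (F − S)/S × (1/T) = (0.0009351771 − 0.0008977)/0.0008977 ÷ 1 = 4.17%.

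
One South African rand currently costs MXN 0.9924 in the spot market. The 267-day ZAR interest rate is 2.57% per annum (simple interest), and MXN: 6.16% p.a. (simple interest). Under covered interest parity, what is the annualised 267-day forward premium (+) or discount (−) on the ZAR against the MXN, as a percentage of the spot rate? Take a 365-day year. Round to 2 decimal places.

+3.52%

T = 267/365 years.
No-arbitrage forward: 0.9924 × 1.0450608 / 1.0187997 = 1.0179806 MXN/ZAR.
(F − S)/S ÷ T = (1.0179806 − 0.9924)/0.9924/(267/365) = 0.035238 → 3.52%.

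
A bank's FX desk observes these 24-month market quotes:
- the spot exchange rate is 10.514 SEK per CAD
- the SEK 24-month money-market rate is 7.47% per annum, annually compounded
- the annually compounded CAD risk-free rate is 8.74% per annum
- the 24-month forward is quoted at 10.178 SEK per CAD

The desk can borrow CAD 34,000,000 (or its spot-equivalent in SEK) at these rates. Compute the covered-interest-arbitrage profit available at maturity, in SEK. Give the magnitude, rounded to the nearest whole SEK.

SEK 3,692,365

T = 2 years.
Route A — deposit CAD, sell forward: 34,000,000 × 1.18243876 × 10.178 = SEK 409,185,297.78.
Route B — convert at spot, deposit SEK: 34,000,000 × 10.514 × 1.15498009 = SEK 412,877,662.65.
The quoted forward undervalues CAD, so borrow CAD, convert to SEK at spot, deposit the SEK at 7.47%, and buy CAD forward at 10.178 to cover the loan.
Profit = 412,877,662.65 − 409,185,297.78 = SEK 3,692,365.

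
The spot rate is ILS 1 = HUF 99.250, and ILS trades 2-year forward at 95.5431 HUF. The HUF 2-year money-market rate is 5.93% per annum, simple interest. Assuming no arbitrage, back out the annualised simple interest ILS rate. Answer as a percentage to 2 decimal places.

T = 2 years.
By CIP, F/S equals the HUF-to-ILS growth ratio: 95.5431/99.25 = 0.9626509.
HUF growth factor: 1 + 0.0593×2 = 1.118600.
Hence g_ILS = 1.1619996.
(1.1619996 − 1)/T = 0.081000, i.e. 8.10%.

8.10%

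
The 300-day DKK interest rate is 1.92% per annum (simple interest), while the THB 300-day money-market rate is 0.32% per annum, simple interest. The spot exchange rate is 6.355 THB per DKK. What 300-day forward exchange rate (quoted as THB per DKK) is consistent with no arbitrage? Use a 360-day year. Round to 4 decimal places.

6.2716

T = 300/360 years.
THB accumulates by 1 + 0.0032×300/360 = 1.0026667.
Growth of 1 DKK over T: 1 + 0.0192×300/360 = 1.016000.
So F = 6.355 × 1.0026667 / 1.016000 = 6.271601 (THB/DKK).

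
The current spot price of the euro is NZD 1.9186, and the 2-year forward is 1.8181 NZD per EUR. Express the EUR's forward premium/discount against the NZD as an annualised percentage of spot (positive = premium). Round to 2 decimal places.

T = 2 years.
Period premium: (1.8181 − 1.9186)/1.9186 = -0.0523819.
Annualise by dividing by T: -0.0523819 / 2 = -0.026191 → -2.62%.

-2.62%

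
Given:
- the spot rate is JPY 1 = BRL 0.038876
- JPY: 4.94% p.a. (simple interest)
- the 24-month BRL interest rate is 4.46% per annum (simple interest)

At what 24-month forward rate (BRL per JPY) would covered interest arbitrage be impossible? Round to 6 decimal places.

T = 2 years.
BRL accumulates by 1 + 0.0446×2 = 1.089200.
JPY growth factor: 1 + 0.0494×2 = 1.098800.
So F = 0.038876 × 1.089200 / 1.098800 = 0.03853635 (BRL/JPY).

0.038536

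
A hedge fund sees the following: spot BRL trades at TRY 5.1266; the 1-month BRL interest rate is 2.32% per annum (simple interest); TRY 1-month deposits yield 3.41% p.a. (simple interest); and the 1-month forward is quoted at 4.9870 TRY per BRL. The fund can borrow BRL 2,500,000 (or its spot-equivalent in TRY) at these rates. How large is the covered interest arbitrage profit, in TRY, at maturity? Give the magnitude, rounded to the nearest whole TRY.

T = 1/12 years.
Invest the BRL and cover forward: 2,500,000 × 1.0019333333 × 4.9870 = TRY 12,491,603.83.
Convert at spot and invest in TRY: 2,500,000 × 5.1266 × 1.0028416667 = TRY 12,852,920.22.
The quoted forward undervalues BRL, so borrow BRL, convert to TRY at spot, deposit the TRY at 3.41%, and buy BRL forward at 4.9870 to cover the loan.
Profit = 12,852,920.22 − 12,491,603.83 = TRY 361,316.

TRY 361,316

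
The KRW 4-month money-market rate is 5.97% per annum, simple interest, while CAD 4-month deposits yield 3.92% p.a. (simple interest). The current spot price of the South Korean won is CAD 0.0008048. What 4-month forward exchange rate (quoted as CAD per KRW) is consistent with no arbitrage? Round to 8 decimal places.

T = 4/12 years.
CAD growth factor: 1 + 0.0392×4/12 = 1.0130667.
Growth of 1 KRW over T: 1 + 0.0597×4/12 = 1.019900.
So F = 0.0008048 × 1.0130667 / 1.019900 = 0.0007994079 (CAD/KRW).

0.00079941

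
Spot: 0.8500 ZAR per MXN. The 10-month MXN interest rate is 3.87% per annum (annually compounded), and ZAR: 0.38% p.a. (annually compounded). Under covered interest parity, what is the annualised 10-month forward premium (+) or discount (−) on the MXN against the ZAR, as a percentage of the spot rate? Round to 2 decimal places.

-3.37%

T = 10/12 years.
F = S · g_ZAR/g_MXN = 0.85 × 1.0031657/1.0321475 = 0.8261327.
(F − S)/S ÷ T = (0.8261327 − 0.85)/0.85/(10/12) = -0.033695 → -3.37%.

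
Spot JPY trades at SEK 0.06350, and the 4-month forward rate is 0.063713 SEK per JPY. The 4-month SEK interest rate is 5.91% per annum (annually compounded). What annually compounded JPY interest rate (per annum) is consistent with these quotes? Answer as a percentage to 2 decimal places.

T = 4/12 years.
F/S = 0.063713/0.0635 = 1.0033543 = (growth of SEK) / (growth of JPY).
The SEK side grows by (1 + 0.0591)^(4/12) = 1.0193242.
Hence g_JPY = 1.0159165.
Annualise: 1.0159165^(12/4) − 1 = 0.048514 = 4.85%.

4.85%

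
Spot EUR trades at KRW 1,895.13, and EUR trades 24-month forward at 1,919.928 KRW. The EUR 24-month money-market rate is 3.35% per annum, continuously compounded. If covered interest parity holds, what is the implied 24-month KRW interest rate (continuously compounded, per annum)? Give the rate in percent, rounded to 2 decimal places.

T = 2 years.
By CIP, F/S equals the KRW-to-EUR growth ratio: 1919.928/1895.13 = 1.0130851.
The EUR side grows by e^(0.0335×2) = 1.0692955.
That pins the KRW growth at 1.0832873.
Take logs: ln 1.0832873 / 2 = 0.040000, so 4.00%.

4.00%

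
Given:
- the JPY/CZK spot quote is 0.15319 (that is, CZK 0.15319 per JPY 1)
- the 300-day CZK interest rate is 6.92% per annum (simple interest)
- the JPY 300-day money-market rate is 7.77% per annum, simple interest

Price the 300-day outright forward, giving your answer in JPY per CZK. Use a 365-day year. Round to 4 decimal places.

6.5710

T = 300/365 years.
Growth of 1 CZK over T: 1 + 0.0692×300/365 = 1.0568767.
JPY growth factor: 1 + 0.0777×300/365 = 1.063863.
Forward (CZK per JPY) = 0.15319 × 1.0568767 / 1.063863 = 0.1521840.
Quoted the other way: 1/0.1521840 = 6.5710 JPY per CZK.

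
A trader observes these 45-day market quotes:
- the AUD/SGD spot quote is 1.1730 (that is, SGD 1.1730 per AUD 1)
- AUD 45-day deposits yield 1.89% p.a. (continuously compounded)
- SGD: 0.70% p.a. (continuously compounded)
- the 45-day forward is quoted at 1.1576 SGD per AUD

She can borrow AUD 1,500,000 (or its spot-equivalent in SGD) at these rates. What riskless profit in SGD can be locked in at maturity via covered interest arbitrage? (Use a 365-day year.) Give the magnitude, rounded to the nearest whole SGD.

T = 45/365 years.
Invest the AUD and cover forward: 1,500,000 × 1.002332854 × 1.1576 = SGD 1,740,450.77.
Convert at spot and invest in SGD: 1,500,000 × 1.1730 × 1.000863386 = SGD 1,761,019.13.
The quoted forward undervalues AUD, so borrow AUD, convert to SGD at spot, deposit the SGD at 0.70%, and buy AUD forward at 1.1576 to cover the loan.
Arbitrage profit = |1,740,450.77 − 1,761,019.13| = SGD 20,568.

SGD 20,568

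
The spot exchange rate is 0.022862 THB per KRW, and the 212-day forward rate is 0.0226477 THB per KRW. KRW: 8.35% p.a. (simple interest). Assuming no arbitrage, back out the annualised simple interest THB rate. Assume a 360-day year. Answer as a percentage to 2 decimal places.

6.68%

T = 212/360 years.
CIP gives F = S · g_THB/g_KRW, so g_THB/g_KRW = 0.0226477/0.022862 = 0.9906264.
KRW growth factor: 1 + 0.0835×212/360 = 1.0491722.
So the THB growth factor = 1.0393377.
(1.0393377 − 1)/T = 0.066800, i.e. 6.68%.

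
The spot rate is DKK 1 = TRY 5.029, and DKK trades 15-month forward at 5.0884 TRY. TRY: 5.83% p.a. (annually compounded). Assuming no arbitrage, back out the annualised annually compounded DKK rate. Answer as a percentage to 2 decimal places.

4.84%

T = 15/12 years.
By CIP, F/S equals the TRY-to-DKK growth ratio: 5.0884/5.029 = 1.0118115.
TRY growth factor: (1 + 0.0583)^(15/12) = 1.0733985.
So the DKK growth factor = 1.0608681.
r = 1.0608681^(12/15) − 1 = 0.048405 → 4.84%.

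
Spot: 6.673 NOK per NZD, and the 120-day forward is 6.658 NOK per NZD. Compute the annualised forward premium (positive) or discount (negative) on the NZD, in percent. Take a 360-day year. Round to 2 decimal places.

-0.67%

T = 120/360 years.
(F − S)/S = (6.658 − 6.673)/6.673 = -0.0022479.
Annualise by dividing by T: -0.0022479 / (120/360) = -0.006744 → -0.67%.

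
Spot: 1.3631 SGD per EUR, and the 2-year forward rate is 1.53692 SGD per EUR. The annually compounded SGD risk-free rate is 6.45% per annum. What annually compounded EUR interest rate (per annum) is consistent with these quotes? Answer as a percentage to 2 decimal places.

0.25%

T = 2 years.
F/S = 1.53692/1.3631 = 1.1275182 = (growth of SGD) / (growth of EUR).
SGD growth factor: (1 + 0.0645)^2 = 1.1331602.
So the EUR growth factor = 1.0050039.
Annualise: 1.0050039^(1/2) − 1 = 0.002499 = 0.25%.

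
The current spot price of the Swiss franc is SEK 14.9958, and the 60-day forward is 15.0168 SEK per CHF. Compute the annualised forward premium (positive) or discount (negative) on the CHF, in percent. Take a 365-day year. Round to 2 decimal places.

T = 60/365 years.
Period premium: (15.0168 − 14.9958)/14.9958 = 0.0014004.
Per annum: 0.0014004 / (60/365) = 0.008519 = 0.85%.

+0.85%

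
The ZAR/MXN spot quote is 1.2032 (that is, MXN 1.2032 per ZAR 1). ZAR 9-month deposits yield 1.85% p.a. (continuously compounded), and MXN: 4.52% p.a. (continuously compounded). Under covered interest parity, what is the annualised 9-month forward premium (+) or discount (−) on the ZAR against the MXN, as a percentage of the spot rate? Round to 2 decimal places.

T = 9/12 years.
No-arbitrage forward: 1.2032 × 1.0344812 / 1.0139717 = 1.2275370 MXN/ZAR.
(F − S)/S ÷ T = (1.2275370 − 1.2032)/1.2032/(9/12) = 0.026969 → 2.70%.

+2.70%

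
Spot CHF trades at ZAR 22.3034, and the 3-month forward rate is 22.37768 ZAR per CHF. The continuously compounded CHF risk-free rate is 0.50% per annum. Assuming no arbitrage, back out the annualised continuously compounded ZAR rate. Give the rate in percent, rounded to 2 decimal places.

1.83%

T = 3/12 years.
CIP gives F = S · g_ZAR/g_CHF, so g_ZAR/g_CHF = 22.37768/22.3034 = 1.0033304.
The CHF side grows by e^(0.0050×3/12) = 1.0012508.
So the ZAR growth factor = 1.0045854.
r = ln(1.0045854)/(3/12) = 0.018300 → 1.83%.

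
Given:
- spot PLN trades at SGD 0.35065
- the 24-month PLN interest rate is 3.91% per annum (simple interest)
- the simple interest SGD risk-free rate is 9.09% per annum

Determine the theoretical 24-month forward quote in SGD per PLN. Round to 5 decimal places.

T = 2 years.
SGD accumulates by 1 + 0.0909×2 = 1.181800.
PLN accumulates by 1 + 0.0391×2 = 1.078200.
CIP: F = S · (grow SGD)/(grow PLN) = 0.35065 × 1.181800/1.078200 = 0.3843426 SGD per PLN.

0.38434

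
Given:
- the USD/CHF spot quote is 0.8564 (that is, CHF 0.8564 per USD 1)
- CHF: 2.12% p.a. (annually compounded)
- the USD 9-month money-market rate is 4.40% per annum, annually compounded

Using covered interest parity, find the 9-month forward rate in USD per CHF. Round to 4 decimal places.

T = 9/12 years.
Growth of 1 CHF over T: (1 + 0.0212)^(9/12) = 1.0158582.
Growth of 1 USD over T: (1 + 0.0440)^(9/12) = 1.0328217.
CIP: F = S · (grow CHF)/(grow USD) = 0.8564 × 1.0158582/1.0328217 = 0.8423341 CHF per USD.
Invert for USD per CHF: 1 / 0.8423341 = 1.1872.

1.1872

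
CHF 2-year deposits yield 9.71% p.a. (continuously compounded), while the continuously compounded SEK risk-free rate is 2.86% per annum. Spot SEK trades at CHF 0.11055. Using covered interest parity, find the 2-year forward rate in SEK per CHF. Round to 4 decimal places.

T = 2 years.
CHF growth factor: e^(0.0971×2) = 1.2143391.
SEK accumulates by e^(0.0286×2) = 1.0588676.
Forward (CHF per SEK) = 0.11055 × 1.2143391 / 1.0588676 = 0.1267818.
Quoted the other way: 1/0.1267818 = 7.8876 SEK per CHF.

7.8876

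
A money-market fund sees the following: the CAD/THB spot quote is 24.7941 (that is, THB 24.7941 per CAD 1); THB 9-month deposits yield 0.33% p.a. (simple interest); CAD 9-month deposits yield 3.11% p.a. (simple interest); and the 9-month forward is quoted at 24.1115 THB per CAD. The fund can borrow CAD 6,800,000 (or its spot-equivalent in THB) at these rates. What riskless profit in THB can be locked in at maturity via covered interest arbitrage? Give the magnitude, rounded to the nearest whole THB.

THB 1,234,640

T = 9/12 years.
Invest the CAD and cover forward: 6,800,000 × 1.023325 × 24.1115 = THB 167,782,525.02.
Convert at spot and invest in THB: 6,800,000 × 24.7941 × 1.002475 = THB 169,017,164.70.
The quoted forward undervalues CAD, so borrow CAD, convert to THB at spot, deposit the THB at 0.33%, and buy CAD forward at 24.1115 to cover the loan.
Profit = 169,017,164.70 − 167,782,525.02 = THB 1,234,640.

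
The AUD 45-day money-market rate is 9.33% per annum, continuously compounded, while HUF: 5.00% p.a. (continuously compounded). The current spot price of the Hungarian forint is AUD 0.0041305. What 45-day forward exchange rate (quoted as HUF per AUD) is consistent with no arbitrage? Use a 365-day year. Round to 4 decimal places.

240.8125

T = 45/365 years.
AUD growth factor: e^(0.0933×45/365) = 1.011569151.
HUF growth factor: e^(0.0500×45/365) = 1.006183422.
CIP: F = S · (grow AUD)/(grow HUF) = 0.0041305 × 1.011569151/1.006183422 = 0.00415260904 AUD per HUF.
Quoted the other way: 1/0.00415260904 = 240.8125 HUF per AUD.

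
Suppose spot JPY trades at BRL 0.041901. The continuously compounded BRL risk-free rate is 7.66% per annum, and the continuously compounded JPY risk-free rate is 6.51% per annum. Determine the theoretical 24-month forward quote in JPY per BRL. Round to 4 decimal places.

T = 2 years.
BRL accumulates by e^(0.0766×2) = 1.16555807.
JPY growth factor: e^(0.0651×2) = 1.13905617.
So F = 0.041901 × 1.16555807 / 1.13905617 = 0.042875891 (BRL/JPY).
Invert for JPY per BRL: 1 / 0.042875891 = 23.3231.

23.3231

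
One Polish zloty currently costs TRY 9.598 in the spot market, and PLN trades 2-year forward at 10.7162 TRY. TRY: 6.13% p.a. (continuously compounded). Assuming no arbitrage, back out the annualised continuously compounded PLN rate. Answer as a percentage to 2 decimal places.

T = 2 years.
By CIP, F/S equals the TRY-to-PLN growth ratio: 10.7162/9.598 = 1.1165034.
The TRY side grows by e^(0.0613×2) = 1.1304322.
Hence g_PLN = 1.0124754.
Take logs: ln 1.0124754 / 2 = 0.006199, so 0.62%.

0.62%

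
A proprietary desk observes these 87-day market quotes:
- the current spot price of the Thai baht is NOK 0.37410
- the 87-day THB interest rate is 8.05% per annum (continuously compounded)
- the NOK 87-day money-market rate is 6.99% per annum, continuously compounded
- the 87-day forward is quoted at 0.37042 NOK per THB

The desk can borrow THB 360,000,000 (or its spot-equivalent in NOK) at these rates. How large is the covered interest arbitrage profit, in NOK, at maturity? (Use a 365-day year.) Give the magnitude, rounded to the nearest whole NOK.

T = 87/365 years.
Keep in THB, deliver into the forward: 360,000,000·1.01937293764·0.37042 = NOK 135,934,604.48.
Swap to NOK now, deposit: 360,000,000·0.37410·1.016800666 = NOK 136,938,646.49.
The quoted forward undervalues THB, so borrow THB, convert to NOK at spot, deposit the NOK at 6.99%, and buy THB forward at 0.37042 to cover the loan.
The gap between the two covered legs is NOK 1,004,042.

NOK 1,004,042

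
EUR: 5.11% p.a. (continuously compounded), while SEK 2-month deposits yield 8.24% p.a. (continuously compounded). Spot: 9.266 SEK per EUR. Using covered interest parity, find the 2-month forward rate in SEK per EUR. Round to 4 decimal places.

9.3145

T = 2/12 years.
Growth of 1 SEK over T: e^(0.0824×2/12) = 1.0138281.
Growth of 1 EUR over T: e^(0.0511×2/12) = 1.008553.
So F = 9.266 × 1.0138281 / 1.008553 = 9.314465 (SEK/EUR).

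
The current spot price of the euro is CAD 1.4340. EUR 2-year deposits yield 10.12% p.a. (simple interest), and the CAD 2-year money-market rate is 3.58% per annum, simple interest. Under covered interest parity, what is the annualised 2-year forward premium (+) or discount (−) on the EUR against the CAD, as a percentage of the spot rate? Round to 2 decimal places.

T = 2 years.
No-arbitrage forward: 1.434 × 1.071600 / 1.202400 = 1.2780060 CAD/EUR.
Annualised premium = (F − S)/S × (1/T) = (1.2780060 − 1.434)/1.434 ÷ 2 = -5.44%.

-5.44%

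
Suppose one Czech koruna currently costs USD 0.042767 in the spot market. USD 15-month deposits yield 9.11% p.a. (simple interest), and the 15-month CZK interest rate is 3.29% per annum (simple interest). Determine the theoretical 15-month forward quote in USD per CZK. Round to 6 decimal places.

0.045755

T = 15/12 years.
USD accumulates by 1 + 0.0911×15/12 = 1.113875.
CZK accumulates by 1 + 0.0329×15/12 = 1.041125.
So F = 0.042767 × 1.113875 / 1.041125 = 0.04575540 (USD/CZK).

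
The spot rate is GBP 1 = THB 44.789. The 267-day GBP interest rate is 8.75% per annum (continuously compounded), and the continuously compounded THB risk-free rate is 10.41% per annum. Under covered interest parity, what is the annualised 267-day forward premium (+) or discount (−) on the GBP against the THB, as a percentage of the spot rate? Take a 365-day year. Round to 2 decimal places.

T = 267/365 years.
No-arbitrage forward: 44.789 × 1.0791243 / 1.0660997 = 45.336190 THB/GBP.
Annualised premium = (F − S)/S × (1/T) = (45.336190 − 44.789)/44.789 ÷ (267/365) = 1.67%.

+1.67%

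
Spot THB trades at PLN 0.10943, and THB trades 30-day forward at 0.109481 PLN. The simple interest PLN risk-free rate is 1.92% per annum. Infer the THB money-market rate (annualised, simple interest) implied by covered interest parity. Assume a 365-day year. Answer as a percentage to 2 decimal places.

1.35%

T = 30/365 years.
F/S = 0.109481/0.10943 = 1.0004661 = (growth of PLN) / (growth of THB).
PLN growth factor: 1 + 0.0192×30/365 = 1.0015781.
That pins the THB growth at 1.0011115.
(1.0011115 − 1)/T = 0.013523, i.e. 1.35%.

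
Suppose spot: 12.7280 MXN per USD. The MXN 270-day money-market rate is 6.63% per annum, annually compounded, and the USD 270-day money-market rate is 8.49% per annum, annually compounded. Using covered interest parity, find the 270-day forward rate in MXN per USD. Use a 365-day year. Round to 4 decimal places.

12.5662

T = 270/365 years.
MXN growth factor: (1 + 0.0663)^(270/365) = 1.04863204.
USD growth factor: (1 + 0.0849)^(270/365) = 1.06213248.
So F = 12.728 × 1.04863204 / 1.06213248 = 12.566218 (MXN/USD).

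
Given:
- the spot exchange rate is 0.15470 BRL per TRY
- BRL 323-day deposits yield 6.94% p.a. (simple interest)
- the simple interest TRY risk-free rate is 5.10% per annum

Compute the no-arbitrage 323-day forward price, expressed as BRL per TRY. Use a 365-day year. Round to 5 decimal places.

T = 323/365 years.
BRL growth factor: 1 + 0.0694×323/365 = 1.0614142.
Growth of 1 TRY over T: 1 + 0.0510×323/365 = 1.0451315.
So F = 0.1547 × 1.0614142 / 1.0451315 = 0.1571102 (BRL/TRY).

0.15711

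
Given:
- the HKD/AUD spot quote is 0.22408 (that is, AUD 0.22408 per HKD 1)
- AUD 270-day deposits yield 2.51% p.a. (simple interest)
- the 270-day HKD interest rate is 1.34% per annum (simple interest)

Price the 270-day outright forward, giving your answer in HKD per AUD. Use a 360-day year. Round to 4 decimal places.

T = 270/360 years.
AUD accumulates by 1 + 0.0251×270/360 = 1.018825.
HKD growth factor: 1 + 0.0134×270/360 = 1.010050.
So F = 0.22408 × 1.018825 / 1.010050 = 0.2260267 (AUD/HKD).
Quoted the other way: 1/0.2260267 = 4.4243 HKD per AUD.

4.4243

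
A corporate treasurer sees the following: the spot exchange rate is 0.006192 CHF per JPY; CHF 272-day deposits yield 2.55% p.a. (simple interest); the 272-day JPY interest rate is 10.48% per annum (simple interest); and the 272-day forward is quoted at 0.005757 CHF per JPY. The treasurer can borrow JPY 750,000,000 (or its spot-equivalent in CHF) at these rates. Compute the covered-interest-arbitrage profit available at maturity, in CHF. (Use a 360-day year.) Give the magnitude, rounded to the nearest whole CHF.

T = 272/360 years.
Invest the JPY and cover forward: 750,000,000 × 1.079182222 × 0.005757 = CHF 4,659,639.04.
Convert at spot and invest in CHF: 750,000,000 × 0.006192 × 1.019266667 = CHF 4,733,474.40.
The quoted forward undervalues JPY, so borrow JPY, convert to CHF at spot, deposit the CHF at 2.55%, and buy JPY forward at 0.005757 to cover the loan.
The gap between the two covered legs is CHF 73,835.

CHF 73,835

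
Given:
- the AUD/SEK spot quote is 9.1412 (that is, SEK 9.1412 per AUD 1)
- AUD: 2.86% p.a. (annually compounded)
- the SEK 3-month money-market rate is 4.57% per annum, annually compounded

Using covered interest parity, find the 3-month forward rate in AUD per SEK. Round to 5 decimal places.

0.10894

T = 3/12 years.
SEK growth factor: (1 + 0.0457)^(3/12) = 1.0112343.
AUD accumulates by (1 + 0.0286)^(3/12) = 1.0070746.
So F = 9.1412 × 1.0112343 / 1.0070746 = 9.178958 (SEK/AUD).
Invert for AUD per SEK: 1 / 9.178958 = 0.10894.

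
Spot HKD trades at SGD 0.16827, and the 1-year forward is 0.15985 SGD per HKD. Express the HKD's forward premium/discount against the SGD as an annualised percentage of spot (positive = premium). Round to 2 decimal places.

-5.00%

T = 1 year.
HKD trades forward at -5.00386% vs spot over the period.
×(1/T) gives -5.00% p.a.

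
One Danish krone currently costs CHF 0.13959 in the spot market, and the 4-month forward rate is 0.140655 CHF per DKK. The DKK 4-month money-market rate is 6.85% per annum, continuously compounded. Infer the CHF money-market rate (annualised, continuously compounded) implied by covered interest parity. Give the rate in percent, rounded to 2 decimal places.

9.13%

T = 4/12 years.
By CIP, F/S equals the CHF-to-DKK growth ratio: 0.140655/0.13959 = 1.0076295.
DKK growth factor: e^(0.0685×4/12) = 1.023096.
Hence g_CHF = 1.0309017.
r = ln(1.0309017)/(4/12) = 0.091302 → 9.13%.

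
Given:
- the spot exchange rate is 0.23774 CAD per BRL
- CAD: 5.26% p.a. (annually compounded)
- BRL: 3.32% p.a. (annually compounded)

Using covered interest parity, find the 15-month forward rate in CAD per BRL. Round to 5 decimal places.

0.24333

T = 15/12 years.
CAD growth factor: (1 + 0.0526)^(15/12) = 1.0661767.
BRL accumulates by (1 + 0.0332)^(15/12) = 1.0416708.
CIP: F = S · (grow CAD)/(grow BRL) = 0.23774 × 1.0661767/1.0416708 = 0.2433330 CAD per BRL.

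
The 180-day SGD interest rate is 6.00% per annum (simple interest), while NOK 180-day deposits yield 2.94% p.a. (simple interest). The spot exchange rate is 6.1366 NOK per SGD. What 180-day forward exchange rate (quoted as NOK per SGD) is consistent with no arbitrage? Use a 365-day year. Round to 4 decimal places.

T = 180/365 years.
Growth of 1 NOK over T: 1 + 0.0294×180/365 = 1.0144986.
Growth of 1 SGD over T: 1 + 0.0600×180/365 = 1.029589.
So F = 6.1366 × 1.0144986 / 1.029589 = 6.046658 (NOK/SGD).

6.0467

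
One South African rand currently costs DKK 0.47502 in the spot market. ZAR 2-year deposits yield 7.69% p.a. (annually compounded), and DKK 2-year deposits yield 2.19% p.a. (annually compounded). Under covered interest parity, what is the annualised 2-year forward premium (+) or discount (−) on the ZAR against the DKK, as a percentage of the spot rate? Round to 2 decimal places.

T = 2 years.
No-arbitrage forward: 0.47502 × 1.0442796 / 1.1597136 = 0.42773810 DKK/ZAR.
(F − S)/S ÷ T = (0.42773810 − 0.47502)/0.47502/2 = -0.049768 → -4.98%.

-4.98%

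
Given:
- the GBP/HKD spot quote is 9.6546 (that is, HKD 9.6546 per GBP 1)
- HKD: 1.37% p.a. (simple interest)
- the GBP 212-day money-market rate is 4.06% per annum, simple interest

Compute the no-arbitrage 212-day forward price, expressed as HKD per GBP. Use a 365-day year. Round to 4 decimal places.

9.5072

T = 212/365 years.
HKD growth factor: 1 + 0.0137×212/365 = 1.0079573.
GBP growth factor: 1 + 0.0406×212/365 = 1.0235814.
CIP: F = S · (grow HKD)/(grow GBP) = 9.6546 × 1.0079573/1.0235814 = 9.507231 HKD per GBP.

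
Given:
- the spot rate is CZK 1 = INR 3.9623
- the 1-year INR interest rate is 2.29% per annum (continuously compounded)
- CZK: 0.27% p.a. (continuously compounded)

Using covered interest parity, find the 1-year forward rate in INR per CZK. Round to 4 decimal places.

T = 1 year.
Growth of 1 INR over T: e^(0.0229×1) = 1.0231642.
CZK accumulates by e^(0.0027×1) = 1.0027036.
CIP: F = S · (grow INR)/(grow CZK) = 3.9623 × 1.0231642/1.0027036 = 4.043152 INR per CZK.

4.0432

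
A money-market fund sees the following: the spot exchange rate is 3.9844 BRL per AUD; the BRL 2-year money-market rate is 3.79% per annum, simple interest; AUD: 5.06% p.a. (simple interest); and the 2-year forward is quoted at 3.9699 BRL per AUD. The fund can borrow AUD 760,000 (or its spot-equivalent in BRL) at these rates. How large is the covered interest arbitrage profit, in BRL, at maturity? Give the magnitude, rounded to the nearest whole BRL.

T = 2 years.
Route A — deposit AUD, sell forward: 760,000 × 1.101200 × 3.9699 = BRL 3,322,456.95.
Route B — convert at spot, deposit BRL: 760,000 × 3.9844 × 1.075800 = BRL 3,257,677.32.
The quoted forward overvalues AUD, so borrow BRL, buy AUD at spot, deposit the AUD at 5.06%, and sell the proceeds forward at 3.9699.
The gap between the two covered legs is BRL 64,780.

BRL 64,780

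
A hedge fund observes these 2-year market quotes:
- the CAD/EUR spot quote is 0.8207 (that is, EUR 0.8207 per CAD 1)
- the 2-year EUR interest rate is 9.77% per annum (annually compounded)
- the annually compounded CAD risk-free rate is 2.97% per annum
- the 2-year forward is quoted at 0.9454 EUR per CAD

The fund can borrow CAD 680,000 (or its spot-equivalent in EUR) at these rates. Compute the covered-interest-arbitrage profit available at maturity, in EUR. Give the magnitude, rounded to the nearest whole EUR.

T = 2 years.
Route A — deposit CAD, sell forward: 680,000 × 1.06028209 × 0.9454 = EUR 681,625.67.
Route B — convert at spot, deposit EUR: 680,000 × 0.8207 × 1.20494529 = EUR 672,451.05.
The quoted forward overvalues CAD, so borrow EUR, buy CAD at spot, deposit the CAD at 2.97%, and sell the proceeds forward at 0.9454.
Arbitrage profit = |681,625.67 − 672,451.05| = EUR 9,175.

EUR 9,175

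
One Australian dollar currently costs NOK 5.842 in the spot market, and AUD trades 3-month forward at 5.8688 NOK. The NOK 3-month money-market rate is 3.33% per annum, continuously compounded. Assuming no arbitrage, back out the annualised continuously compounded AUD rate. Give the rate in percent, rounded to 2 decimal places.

1.50%

T = 3/12 years.
CIP gives F = S · g_NOK/g_AUD, so g_NOK/g_AUD = 5.8688/5.842 = 1.0045875.
The NOK side grows by e^(0.0333×3/12) = 1.0083597.
Hence g_AUD = 1.003755.
Take logs: ln 1.003755 / (3/12) = 0.014992, so 1.50%.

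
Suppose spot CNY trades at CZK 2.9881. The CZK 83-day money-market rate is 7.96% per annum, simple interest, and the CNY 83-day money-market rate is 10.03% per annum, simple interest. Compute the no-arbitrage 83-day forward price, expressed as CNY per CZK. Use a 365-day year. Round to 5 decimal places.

T = 83/365 years.
CZK accumulates by 1 + 0.0796×83/365 = 1.0181008.
Growth of 1 CNY over T: 1 + 0.1003×83/365 = 1.0228079.
CIP: F = S · (grow CZK)/(grow CNY) = 2.9881 × 1.0181008/1.0228079 = 2.974348 CZK per CNY.
Invert for CNY per CZK: 1 / 2.974348 = 0.33621.

0.33621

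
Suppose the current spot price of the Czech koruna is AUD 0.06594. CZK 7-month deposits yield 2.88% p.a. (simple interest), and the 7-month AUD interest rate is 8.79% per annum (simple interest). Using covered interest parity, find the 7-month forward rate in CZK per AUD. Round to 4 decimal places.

T = 7/12 years.
AUD growth factor: 1 + 0.0879×7/12 = 1.051275.
Growth of 1 CZK over T: 1 + 0.0288×7/12 = 1.016800.
Forward (AUD per CZK) = 0.06594 × 1.051275 / 1.016800 = 0.068175721.
Quoted the other way: 1/0.068175721 = 14.6680 CZK per AUD.

14.6680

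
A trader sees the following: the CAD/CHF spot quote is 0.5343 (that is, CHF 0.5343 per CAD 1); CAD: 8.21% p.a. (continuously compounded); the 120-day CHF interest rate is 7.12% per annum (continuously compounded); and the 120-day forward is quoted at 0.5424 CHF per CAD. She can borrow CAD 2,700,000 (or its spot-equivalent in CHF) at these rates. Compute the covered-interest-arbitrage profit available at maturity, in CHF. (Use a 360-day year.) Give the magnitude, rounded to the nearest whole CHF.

CHF 27,854

T = 120/360 years.
Invest the CAD and cover forward: 2,700,000 × 1.027744573 × 0.5424 = CHF 1,505,111.37.
Convert at spot and invest in CHF: 2,700,000 × 0.5343 × 1.02401721 = CHF 1,477,257.47.
The quoted forward overvalues CAD, so borrow CHF, buy CAD at spot, deposit the CAD at 8.21%, and sell the proceeds forward at 0.5424.
Profit = 1,505,111.37 − 1,477,257.47 = CHF 27,854.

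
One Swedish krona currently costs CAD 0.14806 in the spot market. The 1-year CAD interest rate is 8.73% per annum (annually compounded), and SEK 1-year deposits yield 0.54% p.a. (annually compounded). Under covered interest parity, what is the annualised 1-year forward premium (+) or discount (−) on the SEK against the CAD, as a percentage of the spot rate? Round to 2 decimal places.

T = 1 year.
CIP forward (CAD per SEK) = 0.14806 × 1.087300/1.005400 = 0.16012098.
(F − S)/S ÷ T = (0.16012098 − 0.14806)/0.14806/1 = 0.081460 → 8.15%.

+8.15%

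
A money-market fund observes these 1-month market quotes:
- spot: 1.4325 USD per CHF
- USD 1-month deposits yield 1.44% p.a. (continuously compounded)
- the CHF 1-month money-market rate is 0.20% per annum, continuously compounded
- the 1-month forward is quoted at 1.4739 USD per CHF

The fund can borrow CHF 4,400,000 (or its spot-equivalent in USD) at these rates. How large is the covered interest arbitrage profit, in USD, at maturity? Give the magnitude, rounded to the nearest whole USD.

USD 175,673

T = 1/12 years.
Invest the CHF and cover forward: 4,400,000 × 1.000166681 × 1.4739 = USD 6,486,240.95.
Convert at spot and invest in USD: 4,400,000 × 1.4325 × 1.00120072 = USD 6,310,568.14.
The quoted forward overvalues CHF, so borrow USD, buy CHF at spot, deposit the CHF at 0.20%, and sell the proceeds forward at 1.4739.
Profit = 6,486,240.95 − 6,310,568.14 = USD 175,673.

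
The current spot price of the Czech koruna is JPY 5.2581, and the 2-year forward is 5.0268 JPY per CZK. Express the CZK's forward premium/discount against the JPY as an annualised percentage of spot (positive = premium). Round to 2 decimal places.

-2.20%

T = 2 years.
CZK trades forward at -4.39893% vs spot over the period.
Per annum: -0.0439893 / 2 = -0.021995 = -2.20%.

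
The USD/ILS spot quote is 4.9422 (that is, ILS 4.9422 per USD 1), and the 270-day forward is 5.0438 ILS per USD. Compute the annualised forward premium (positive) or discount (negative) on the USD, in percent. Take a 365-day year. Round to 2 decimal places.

T = 270/365 years.
(F − S)/S = (5.0438 − 4.9422)/4.9422 = 0.0205576.
Per annum: 0.0205576 / (270/365) = 0.027791 = 2.78%.

+2.78%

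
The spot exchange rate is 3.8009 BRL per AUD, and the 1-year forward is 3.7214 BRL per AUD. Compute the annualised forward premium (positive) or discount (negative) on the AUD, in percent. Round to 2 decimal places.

-2.09%

T = 1 year.
(F − S)/S = (3.7214 − 3.8009)/3.8009 = -0.0209161.
×(1/T) gives -2.09% p.a.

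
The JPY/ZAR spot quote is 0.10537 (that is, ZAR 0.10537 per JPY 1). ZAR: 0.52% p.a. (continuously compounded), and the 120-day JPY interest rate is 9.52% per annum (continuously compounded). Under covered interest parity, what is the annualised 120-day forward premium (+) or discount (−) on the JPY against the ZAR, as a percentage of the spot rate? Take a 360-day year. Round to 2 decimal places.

T = 120/360 years.
F = S · g_ZAR/g_JPY = 0.10537 × 1.0017348/1.0322422 = 0.10225584.
(F − S)/S ÷ T = (0.10225584 − 0.10537)/0.10537/(120/360) = -0.088664 → -8.87%.

-8.87%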